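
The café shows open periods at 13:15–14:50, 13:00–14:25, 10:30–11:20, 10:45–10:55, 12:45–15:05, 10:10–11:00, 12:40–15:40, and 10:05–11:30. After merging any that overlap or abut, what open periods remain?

10:05–11:30, 12:40–15:40

Sort by start: 10:05–11:30, 10:10–11:00, 10:30–11:20, 10:45–10:55, 12:40–15:40, 12:45–15:05, 13:00–14:25, 13:15–14:50.
10:10–11:00 overlaps/touches 10:05–11:30 → extend to 10:05–11:30.
10:30–11:20 overlaps/touches 10:05–11:30 → extend to 10:05–11:30.
10:45–10:55 overlaps/touches 10:05–11:30 → extend to 10:05–11:30.
12:40–15:40 is disjoint → start new block.
12:45–15:05 overlaps/touches 12:40–15:40 → extend to 12:40–15:40.
13:00–14:25 overlaps/touches 12:40–15:40 → extend to 12:40–15:40.
13:15–14:50 overlaps/touches 12:40–15:40 → extend to 12:40–15:40.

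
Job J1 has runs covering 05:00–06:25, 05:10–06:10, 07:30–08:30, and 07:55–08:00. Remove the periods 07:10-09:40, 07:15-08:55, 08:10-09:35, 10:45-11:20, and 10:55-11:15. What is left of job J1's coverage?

05:00-06:25

Merge the first list: 05:00-06:25, 07:30-08:30.
Merge the second list: 07:10-09:40, 10:45-11:20.
05:00-06:25: nothing removed.
07:30-08:30: entirely removed.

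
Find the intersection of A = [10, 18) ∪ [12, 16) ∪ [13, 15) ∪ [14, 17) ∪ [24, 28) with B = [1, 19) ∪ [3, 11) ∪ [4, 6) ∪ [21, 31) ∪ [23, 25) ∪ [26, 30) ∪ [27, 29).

[10, 18) ∪ [24, 28)

First set merges to [10, 18), [24, 28).
Second set merges to [1, 19), [21, 31).
[10, 18) overlaps B on [10, 18).
[24, 28) overlaps B on [24, 28).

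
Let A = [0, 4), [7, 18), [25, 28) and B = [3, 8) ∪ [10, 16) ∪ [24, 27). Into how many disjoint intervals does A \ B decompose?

4

A \ B = [0, 3), [8, 10), [16, 18), [27, 28).
That is 4 disjoint pieces.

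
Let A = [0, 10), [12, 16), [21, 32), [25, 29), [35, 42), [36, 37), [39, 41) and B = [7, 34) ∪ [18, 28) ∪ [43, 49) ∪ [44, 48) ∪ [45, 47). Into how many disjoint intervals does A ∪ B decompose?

A, merged: [0, 10), [12, 16), [21, 32), [35, 42).
B, merged: [7, 34), [43, 49).
A ∪ B = [0, 34), [35, 42), [43, 49).
That is 3 disjoint pieces.

3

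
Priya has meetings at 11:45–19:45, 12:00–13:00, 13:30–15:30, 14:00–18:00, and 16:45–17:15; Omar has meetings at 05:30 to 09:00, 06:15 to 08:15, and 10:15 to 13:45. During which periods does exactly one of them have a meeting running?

05:30–09:00, 10:15–11:45, 13:45–19:45

Merge the first list: 11:45–19:45.
Merge the second list: 05:30–09:00, 10:15–13:45.
A \ B = 13:45–19:45.
B \ A = 05:30–09:00, 10:15–11:45.
Union of the two gives the symmetric difference.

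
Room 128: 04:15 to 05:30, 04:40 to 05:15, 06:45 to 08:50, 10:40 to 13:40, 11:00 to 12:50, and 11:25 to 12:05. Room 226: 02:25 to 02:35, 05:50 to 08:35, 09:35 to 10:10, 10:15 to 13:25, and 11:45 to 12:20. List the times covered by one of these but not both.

02:25–02:35, 04:15–05:30, 05:50–06:45, 08:35–08:50, 09:35–10:10, 10:15–10:40, 13:25–13:40

First set merges to 04:15–05:30, 06:45–08:50, 10:40–13:40.
Second set merges to 02:25–02:35, 05:50–08:35, 09:35–10:10, 10:15–13:25.
A \ B = 04:15–05:30, 08:35–08:50, 13:25–13:40.
B \ A = 02:25–02:35, 05:50–06:45, 09:35–10:10, 10:15–10:40.
Union of the two gives the symmetric difference.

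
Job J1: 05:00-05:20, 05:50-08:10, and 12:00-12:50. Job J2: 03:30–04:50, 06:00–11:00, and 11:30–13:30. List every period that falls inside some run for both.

05:00-05:20 falls entirely outside B.
05:50-08:10 overlaps B on 06:00-08:10.
12:00-12:50 overlaps B on 12:00-12:50.

06:00-08:10, 12:00-12:50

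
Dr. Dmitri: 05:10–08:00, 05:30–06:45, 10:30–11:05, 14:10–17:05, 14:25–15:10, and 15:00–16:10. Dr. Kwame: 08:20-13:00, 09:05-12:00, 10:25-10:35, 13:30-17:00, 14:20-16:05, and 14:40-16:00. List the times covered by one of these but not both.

05:10–08:00, 08:20–10:30, 11:05–13:00, 13:30–14:10, 17:00–17:05

Merge the first list: 05:10–08:00, 10:30–11:05, 14:10–17:05.
Merge the second list: 08:20–13:00, 13:30–17:00.
A \ B = 05:10–08:00, 17:00–17:05.
B \ A = 08:20–10:30, 11:05–13:00, 13:30–14:10.
Union of the two gives the symmetric difference.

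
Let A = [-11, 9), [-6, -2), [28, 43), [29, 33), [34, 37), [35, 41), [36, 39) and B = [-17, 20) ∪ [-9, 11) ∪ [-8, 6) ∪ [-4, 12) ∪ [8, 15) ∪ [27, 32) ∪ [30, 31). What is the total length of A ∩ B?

A, merged: [-11, 9), [28, 43).
B, merged: [-17, 20), [27, 32).
A ∩ B = [-11, 9), [28, 32).
Total: 20 + 4 = 24.

24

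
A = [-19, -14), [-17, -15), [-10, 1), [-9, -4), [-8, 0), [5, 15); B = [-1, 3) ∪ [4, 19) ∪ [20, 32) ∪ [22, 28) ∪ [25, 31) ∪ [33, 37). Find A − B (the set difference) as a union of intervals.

First set merges to [-19, -14), [-10, 1), [5, 15).
Second set merges to [-1, 3), [4, 19), [20, 32), [33, 37).
[-19, -14): nothing removed.
[-10, 1) \ B = [-10, -1).
[5, 15): entirely removed.

[-19, -14) ∪ [-10, -1)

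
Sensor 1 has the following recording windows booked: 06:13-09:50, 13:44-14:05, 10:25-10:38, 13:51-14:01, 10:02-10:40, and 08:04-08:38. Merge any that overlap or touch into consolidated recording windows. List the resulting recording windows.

Sort by start: 06:13–09:50, 08:04–08:38, 10:02–10:40, 10:25–10:38, 13:44–14:05, 13:51–14:01.
08:04–08:38 overlaps/touches 06:13–09:50 → extend to 06:13–09:50.
10:02–10:40 is disjoint → start new block.
10:25–10:38 overlaps/touches 10:02–10:40 → extend to 10:02–10:40.
13:44–14:05 is disjoint → start new block.
13:51–14:01 overlaps/touches 13:44–14:05 → extend to 13:44–14:05.

06:13–09:50, 10:02–10:40, 13:44–14:05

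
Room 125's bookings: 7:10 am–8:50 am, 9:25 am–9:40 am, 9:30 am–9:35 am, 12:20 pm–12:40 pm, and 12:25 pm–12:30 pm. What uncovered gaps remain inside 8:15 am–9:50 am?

8:50 am–9:25 am, 9:40 am–9:50 am

After merging, the occupied span is 7:10 am–8:50 am, 9:25 am–9:40 am, 12:20 pm–12:40 pm.
Complement within 8:15 am–9:50 am: 8:50 am–9:25 am, 9:40 am–9:50 am.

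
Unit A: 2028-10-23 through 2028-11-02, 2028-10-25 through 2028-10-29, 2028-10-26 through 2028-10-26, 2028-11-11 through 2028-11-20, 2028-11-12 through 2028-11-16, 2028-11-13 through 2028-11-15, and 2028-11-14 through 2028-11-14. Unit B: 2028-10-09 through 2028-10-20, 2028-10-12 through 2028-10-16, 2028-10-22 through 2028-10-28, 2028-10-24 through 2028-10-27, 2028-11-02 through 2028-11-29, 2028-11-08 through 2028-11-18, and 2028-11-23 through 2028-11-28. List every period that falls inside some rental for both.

2028-10-23 through 2028-10-28, 2028-11-02 through 2028-11-02, 2028-11-11 through 2028-11-20

First set merges to 2028-10-23 through 2028-11-02, 2028-11-11 through 2028-11-20.
Second set merges to 2028-10-09 through 2028-10-20, 2028-10-22 through 2028-10-28, 2028-11-02 through 2028-11-29.
2028-10-23 through 2028-11-02 meets the second set on 2028-10-23 through 2028-10-28, 2028-11-02 through 2028-11-02.
2028-11-11 through 2028-11-20 meets the second set on 2028-11-11 through 2028-11-20.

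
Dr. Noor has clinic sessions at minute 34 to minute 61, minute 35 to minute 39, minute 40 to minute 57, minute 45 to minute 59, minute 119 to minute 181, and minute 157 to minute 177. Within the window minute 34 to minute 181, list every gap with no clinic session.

Covered (merged): minute 34 to minute 61, minute 119 to minute 181.
Gaps within minute 34 to minute 181: minute 61 to minute 119.

minute 61 to minute 119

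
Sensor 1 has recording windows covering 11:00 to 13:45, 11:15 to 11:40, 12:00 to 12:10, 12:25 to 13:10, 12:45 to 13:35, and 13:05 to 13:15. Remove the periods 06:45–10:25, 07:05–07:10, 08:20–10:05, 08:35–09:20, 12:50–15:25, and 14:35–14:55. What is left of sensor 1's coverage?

First set merges to 11:00–13:45.
Second set merges to 06:45–10:25, 12:50–15:25.
11:00–13:45 minus B → 11:00–12:50.

11:00–12:50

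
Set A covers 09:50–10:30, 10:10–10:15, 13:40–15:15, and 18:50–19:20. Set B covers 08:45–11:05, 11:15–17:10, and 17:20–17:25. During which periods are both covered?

09:50–10:30, 13:40–15:15

First set merges to 09:50–10:30, 13:40–15:15, 18:50–19:20.
09:50–10:30 overlaps B on 09:50–10:30.
13:40–15:15 overlaps B on 13:40–15:15.
18:50–19:20 falls entirely outside B.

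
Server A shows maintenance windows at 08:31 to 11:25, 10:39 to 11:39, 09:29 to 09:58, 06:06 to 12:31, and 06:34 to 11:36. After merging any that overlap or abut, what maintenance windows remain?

Sort by start: 06:06-12:31, 06:34-11:36, 08:31-11:25, 09:29-09:58, 10:39-11:39.
06:34-11:36 overlaps/touches 06:06-12:31 → extend to 06:06-12:31.
08:31-11:25 overlaps/touches 06:06-12:31 → extend to 06:06-12:31.
09:29-09:58 overlaps/touches 06:06-12:31 → extend to 06:06-12:31.
10:39-11:39 overlaps/touches 06:06-12:31 → extend to 06:06-12:31.

06:06-12:31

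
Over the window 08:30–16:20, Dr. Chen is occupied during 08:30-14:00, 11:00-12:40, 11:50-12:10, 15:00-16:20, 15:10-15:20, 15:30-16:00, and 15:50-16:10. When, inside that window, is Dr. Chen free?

14:00–15:00

Covered (merged): 08:30–14:00, 15:00–16:20.
Gaps within 08:30–16:20: 14:00–15:00.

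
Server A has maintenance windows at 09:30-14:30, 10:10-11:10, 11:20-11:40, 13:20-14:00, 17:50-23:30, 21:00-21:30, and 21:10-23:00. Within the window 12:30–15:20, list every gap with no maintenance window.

14:30–15:20

Covered (merged): 09:30–14:30, 17:50–23:30.
Complement within 12:30–15:20: 14:30–15:20.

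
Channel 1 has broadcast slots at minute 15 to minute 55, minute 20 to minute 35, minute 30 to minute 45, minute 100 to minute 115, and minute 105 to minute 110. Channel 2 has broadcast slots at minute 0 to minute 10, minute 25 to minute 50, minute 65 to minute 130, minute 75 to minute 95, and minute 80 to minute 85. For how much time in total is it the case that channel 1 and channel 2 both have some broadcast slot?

A, merged: minute 15 to minute 55, minute 100 to minute 115.
B, merged: minute 0 to minute 10, minute 25 to minute 50, minute 65 to minute 130.
A ∩ B = minute 25 to minute 50, minute 100 to minute 115.
Total: 25 minutes + 15 minutes = 40 minutes.

40 minutes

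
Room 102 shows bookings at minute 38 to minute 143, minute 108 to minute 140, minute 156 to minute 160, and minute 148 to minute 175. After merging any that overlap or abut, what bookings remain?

Sort by start: minute 38 to minute 143, minute 108 to minute 140, minute 148 to minute 175, minute 156 to minute 160.
minute 108 to minute 140 overlaps/touches minute 38 to minute 143 → extend to minute 38 to minute 143.
minute 148 to minute 175 is disjoint → start new block.
minute 156 to minute 160 overlaps/touches minute 148 to minute 175 → extend to minute 148 to minute 175.

minute 38 to minute 143, minute 148 to minute 175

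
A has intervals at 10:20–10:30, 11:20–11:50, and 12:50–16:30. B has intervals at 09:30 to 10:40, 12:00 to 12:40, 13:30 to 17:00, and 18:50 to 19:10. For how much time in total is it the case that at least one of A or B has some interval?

6 h 50 min

A ∪ B = 09:30–10:40, 11:20–11:50, 12:00–12:40, 12:50–17:00, 18:50–19:10.
Total: 1 h 10 min + 30 min + 40 min + 4 h 10 min + 20 min = 6 h 50 min.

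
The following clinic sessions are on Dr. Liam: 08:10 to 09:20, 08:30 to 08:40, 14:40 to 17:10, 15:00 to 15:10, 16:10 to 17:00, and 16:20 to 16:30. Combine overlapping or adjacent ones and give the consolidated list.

08:30–08:40 overlaps/touches 08:10–09:20 → extend to 08:10–09:20.
14:40–17:10 is disjoint → start new block.
15:00–15:10 overlaps/touches 14:40–17:10 → extend to 14:40–17:10.
16:10–17:00 overlaps/touches 14:40–17:10 → extend to 14:40–17:10.
16:20–16:30 overlaps/touches 14:40–17:10 → extend to 14:40–17:10.

08:10–09:20, 14:40–17:10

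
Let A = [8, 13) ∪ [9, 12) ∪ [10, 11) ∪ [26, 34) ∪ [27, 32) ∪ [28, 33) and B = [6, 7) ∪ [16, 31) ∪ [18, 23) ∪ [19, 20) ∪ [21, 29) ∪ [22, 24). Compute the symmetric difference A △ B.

A, merged: [8, 13), [26, 34).
B, merged: [6, 7), [16, 31).
A but not B: [8, 13), [31, 34).
B but not A: [6, 7), [16, 26).
Combining gives A △ B.

[6, 7) ∪ [8, 13) ∪ [16, 26) ∪ [31, 34)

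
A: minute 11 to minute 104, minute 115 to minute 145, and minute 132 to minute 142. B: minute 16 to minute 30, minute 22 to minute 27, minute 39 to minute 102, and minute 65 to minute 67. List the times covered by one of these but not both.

minute 11 to minute 16, minute 30 to minute 39, minute 102 to minute 104, minute 115 to minute 145

A, merged: minute 11 to minute 104, minute 115 to minute 145.
B, merged: minute 16 to minute 30, minute 39 to minute 102.
Only in the first: minute 11 to minute 16, minute 30 to minute 39, minute 102 to minute 104, minute 115 to minute 145.
Only in the second: none.
Together these are the periods covered by exactly one.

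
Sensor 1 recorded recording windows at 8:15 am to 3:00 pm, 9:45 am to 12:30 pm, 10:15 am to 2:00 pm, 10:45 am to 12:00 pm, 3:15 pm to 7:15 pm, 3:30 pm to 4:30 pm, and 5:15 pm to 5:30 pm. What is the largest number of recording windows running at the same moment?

Sweep endpoints in order; track running count of active intervals.
Peak of 4 reached at 10:45 am.

4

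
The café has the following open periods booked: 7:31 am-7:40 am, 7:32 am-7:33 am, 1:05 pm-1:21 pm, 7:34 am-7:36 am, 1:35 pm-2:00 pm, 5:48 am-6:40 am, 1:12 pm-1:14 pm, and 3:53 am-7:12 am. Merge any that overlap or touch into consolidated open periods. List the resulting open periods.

Sort by start: 3:53 am-7:12 am, 5:48 am-6:40 am, 7:31 am-7:40 am, 7:32 am-7:33 am, 7:34 am-7:36 am, 1:05 pm-1:21 pm, 1:12 pm-1:14 pm, 1:35 pm-2:00 pm.
5:48 am-6:40 am overlaps/touches 3:53 am-7:12 am → extend to 3:53 am-7:12 am.
7:31 am-7:40 am is disjoint → start new block.
7:32 am-7:33 am overlaps/touches 7:31 am-7:40 am → extend to 7:31 am-7:40 am.
7:34 am-7:36 am overlaps/touches 7:31 am-7:40 am → extend to 7:31 am-7:40 am.
1:05 pm-1:21 pm is disjoint → start new block.
1:12 pm-1:14 pm overlaps/touches 1:05 pm-1:21 pm → extend to 1:05 pm-1:21 pm.
1:35 pm-2:00 pm is disjoint → start new block.

3:53 am-7:12 am, 7:31 am-7:40 am, 1:05 pm-1:21 pm, 1:35 pm-2:00 pm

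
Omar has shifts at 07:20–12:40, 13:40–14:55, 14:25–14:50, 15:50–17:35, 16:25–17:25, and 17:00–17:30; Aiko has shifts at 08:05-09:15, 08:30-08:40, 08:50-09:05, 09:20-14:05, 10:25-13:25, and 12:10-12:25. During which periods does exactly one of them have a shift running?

07:20-08:05, 09:15-09:20, 12:40-13:40, 14:05-14:55, 15:50-17:35

Merge the first list: 07:20-12:40, 13:40-14:55, 15:50-17:35.
Merge the second list: 08:05-09:15, 09:20-14:05.
A but not B: 07:20-08:05, 09:15-09:20, 14:05-14:55, 15:50-17:35.
B but not A: 12:40-13:40.
Combining gives A △ B.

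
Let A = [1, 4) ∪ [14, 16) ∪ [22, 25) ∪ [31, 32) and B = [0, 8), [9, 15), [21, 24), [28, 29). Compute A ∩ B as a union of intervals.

[1, 4) ∪ [14, 15) ∪ [22, 24)

[1, 4) ∩ B → [1, 4).
[14, 16) ∩ B → [14, 15).
[22, 25) ∩ B → [22, 24).
[31, 32) meets no B interval.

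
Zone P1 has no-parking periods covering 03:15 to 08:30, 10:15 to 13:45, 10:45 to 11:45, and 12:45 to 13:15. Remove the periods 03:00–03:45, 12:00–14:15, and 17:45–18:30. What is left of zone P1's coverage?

03:45–08:30, 10:15–12:00

Merge the first list: 03:15–08:30, 10:15–13:45.
03:15–08:30 minus B → 03:45–08:30.
10:15–13:45 minus B → 10:15–12:00.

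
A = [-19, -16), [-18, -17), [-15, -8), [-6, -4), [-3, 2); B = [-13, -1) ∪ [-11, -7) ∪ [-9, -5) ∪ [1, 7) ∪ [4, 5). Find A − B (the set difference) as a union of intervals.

A, merged: [-19, -16), [-15, -8), [-6, -4), [-3, 2).
B, merged: [-13, -1), [1, 7).
[-19, -16): no B overlap → unchanged.
[-15, -8) minus B → [-15, -13).
[-6, -4): fully covered by B → removed.
[-3, 2) minus B → [-1, 1).

[-19, -16) ∪ [-15, -13) ∪ [-1, 1)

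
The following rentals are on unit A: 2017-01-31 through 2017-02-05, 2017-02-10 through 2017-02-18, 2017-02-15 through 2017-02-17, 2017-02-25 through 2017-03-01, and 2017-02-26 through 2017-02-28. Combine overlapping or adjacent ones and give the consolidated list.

2017-01-31 through 2017-02-05, 2017-02-10 through 2017-02-18, 2017-02-25 through 2017-03-01

2017-02-10 through 2017-02-18 is disjoint → start new block.
2017-02-15 through 2017-02-17 overlaps/touches 2017-02-10 through 2017-02-18 → extend to 2017-02-10 through 2017-02-18.
2017-02-25 through 2017-03-01 is disjoint → start new block.
2017-02-26 through 2017-02-28 overlaps/touches 2017-02-25 through 2017-03-01 → extend to 2017-02-25 through 2017-03-01.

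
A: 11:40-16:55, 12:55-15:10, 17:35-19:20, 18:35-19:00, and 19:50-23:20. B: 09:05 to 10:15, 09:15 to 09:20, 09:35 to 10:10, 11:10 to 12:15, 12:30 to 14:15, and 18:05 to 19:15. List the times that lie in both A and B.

11:40–12:15, 12:30–14:15, 18:05–19:15

Merge the first list: 11:40–16:55, 17:35–19:20, 19:50–23:20.
Merge the second list: 09:05–10:15, 11:10–12:15, 12:30–14:15, 18:05–19:15.
11:40–16:55 overlaps B on 11:40–12:15, 12:30–14:15.
17:35–19:20 overlaps B on 18:05–19:15.
19:50–23:20 falls entirely outside B.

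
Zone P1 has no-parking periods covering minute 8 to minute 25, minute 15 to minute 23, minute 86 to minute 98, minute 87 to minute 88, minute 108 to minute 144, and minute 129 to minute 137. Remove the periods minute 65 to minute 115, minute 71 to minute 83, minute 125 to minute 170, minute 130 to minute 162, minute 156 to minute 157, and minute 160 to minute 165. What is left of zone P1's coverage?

minute 8 to minute 25, minute 115 to minute 125

A, merged: minute 8 to minute 25, minute 86 to minute 98, minute 108 to minute 144.
B, merged: minute 65 to minute 115, minute 125 to minute 170.
minute 8 to minute 25 is untouched.
minute 86 to minute 98 lies entirely inside B → drops out.
minute 108 to minute 144 with B removed leaves minute 115 to minute 125.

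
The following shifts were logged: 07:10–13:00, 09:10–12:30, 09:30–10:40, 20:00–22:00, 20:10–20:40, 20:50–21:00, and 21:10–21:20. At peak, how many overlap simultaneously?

At 09:30, 3 of the intervals are simultaneously active.
No point has more.

3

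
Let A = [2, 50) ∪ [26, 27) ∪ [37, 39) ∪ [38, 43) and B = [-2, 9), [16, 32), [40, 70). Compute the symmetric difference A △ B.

[-2, 2) ∪ [9, 16) ∪ [32, 40) ∪ [50, 70)

Merge the first list: [2, 50).
A \ B = [9, 16), [32, 40).
B \ A = [-2, 2), [50, 70).
Union of the two gives the symmetric difference.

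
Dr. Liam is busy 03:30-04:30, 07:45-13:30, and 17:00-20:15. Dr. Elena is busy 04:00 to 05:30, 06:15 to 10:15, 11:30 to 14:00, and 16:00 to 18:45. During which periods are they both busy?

04:00-04:30, 07:45-10:15, 11:30-13:30, 17:00-18:45

03:30-04:30 overlaps B on 04:00-04:30.
07:45-13:30 overlaps B on 07:45-10:15, 11:30-13:30.
17:00-20:15 overlaps B on 17:00-18:45.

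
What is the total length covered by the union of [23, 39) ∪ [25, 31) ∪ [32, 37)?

Merged: [23, 39).
Length: 16.

16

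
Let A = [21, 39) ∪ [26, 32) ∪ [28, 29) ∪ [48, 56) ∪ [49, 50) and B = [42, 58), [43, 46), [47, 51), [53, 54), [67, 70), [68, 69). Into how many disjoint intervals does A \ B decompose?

1

Merge the first list: [21, 39), [48, 56).
Merge the second list: [42, 58), [67, 70).
A \ B = [21, 39).
That is 1 disjoint piece.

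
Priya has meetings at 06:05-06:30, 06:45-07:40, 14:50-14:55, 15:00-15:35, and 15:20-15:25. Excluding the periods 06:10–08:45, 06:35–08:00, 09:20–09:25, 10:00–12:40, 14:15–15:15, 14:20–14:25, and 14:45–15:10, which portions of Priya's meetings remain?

A, merged: 06:05-06:30, 06:45-07:40, 14:50-14:55, 15:00-15:35.
B, merged: 06:10-08:45, 09:20-09:25, 10:00-12:40, 14:15-15:15.
06:05-06:30 with B removed leaves 06:05-06:10.
06:45-07:40 lies entirely inside B → drops out.
14:50-14:55 lies entirely inside B → drops out.
15:00-15:35 with B removed leaves 15:15-15:35.

06:05-06:10, 15:15-15:35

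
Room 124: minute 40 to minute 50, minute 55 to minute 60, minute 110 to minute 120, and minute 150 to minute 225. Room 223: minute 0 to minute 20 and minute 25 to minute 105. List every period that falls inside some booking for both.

minute 40 to minute 50 ∩ B → minute 40 to minute 50.
minute 55 to minute 60 ∩ B → minute 55 to minute 60.
minute 110 to minute 120 meets no B interval.
minute 150 to minute 225 meets no B interval.

minute 40 to minute 50, minute 55 to minute 60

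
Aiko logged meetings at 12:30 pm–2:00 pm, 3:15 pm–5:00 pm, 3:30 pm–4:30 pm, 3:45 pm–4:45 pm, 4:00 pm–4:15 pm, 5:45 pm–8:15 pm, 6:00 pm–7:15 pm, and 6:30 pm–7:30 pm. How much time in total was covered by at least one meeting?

5 h 45 min

Merged: 12:30 pm-2:00 pm, 3:15 pm-5:00 pm, 5:45 pm-8:15 pm.
Lengths: 1 h 30 min + 1 h 45 min + 2 h 30 min = 5 h 45 min.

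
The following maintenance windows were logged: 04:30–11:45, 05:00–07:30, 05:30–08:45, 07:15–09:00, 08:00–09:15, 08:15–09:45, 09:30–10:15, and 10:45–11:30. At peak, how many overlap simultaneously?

Sweep endpoints in order; track running count of active intervals.
Peak of 5 reached at 08:15.

5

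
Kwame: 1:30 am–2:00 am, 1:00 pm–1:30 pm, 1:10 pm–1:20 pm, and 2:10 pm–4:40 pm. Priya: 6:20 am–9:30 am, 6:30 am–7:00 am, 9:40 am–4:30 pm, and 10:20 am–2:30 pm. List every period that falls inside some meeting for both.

A, merged: 1:30 am-2:00 am, 1:00 pm-1:30 pm, 2:10 pm-4:40 pm.
B, merged: 6:20 am-9:30 am, 9:40 am-4:30 pm.
1:30 am-2:00 am: no overlap with the second set.
1:00 pm-1:30 pm meets the second set on 1:00 pm-1:30 pm.
2:10 pm-4:40 pm meets the second set on 2:10 pm-4:30 pm.

1:00 pm-1:30 pm, 2:10 pm-4:30 pm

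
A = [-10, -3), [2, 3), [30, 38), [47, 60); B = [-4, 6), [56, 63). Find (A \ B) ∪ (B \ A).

Only in the first: [-10, -4), [30, 38), [47, 56).
Only in the second: [-3, 2), [3, 6), [60, 63).
Together these are the periods covered by exactly one.

[-10, -4) ∪ [-3, 2) ∪ [3, 6) ∪ [30, 38) ∪ [47, 56) ∪ [60, 63)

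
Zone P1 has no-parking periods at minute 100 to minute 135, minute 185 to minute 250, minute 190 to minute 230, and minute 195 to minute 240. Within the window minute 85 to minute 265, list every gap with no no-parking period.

The merged coverage is minute 100 to minute 135, minute 185 to minute 250.
Complement within minute 85 to minute 265: minute 85 to minute 100, minute 135 to minute 185, minute 250 to minute 265.

minute 85 to minute 100, minute 135 to minute 185, minute 250 to minute 265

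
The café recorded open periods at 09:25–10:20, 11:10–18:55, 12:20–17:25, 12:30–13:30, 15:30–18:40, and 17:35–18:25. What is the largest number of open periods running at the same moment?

3

At 12:30, 3 of the intervals are simultaneously active.
No point has more.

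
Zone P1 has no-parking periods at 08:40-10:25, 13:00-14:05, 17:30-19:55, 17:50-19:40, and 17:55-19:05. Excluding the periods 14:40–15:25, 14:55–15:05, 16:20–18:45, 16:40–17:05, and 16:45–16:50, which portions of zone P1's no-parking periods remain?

First set merges to 08:40–10:25, 13:00–14:05, 17:30–19:55.
Second set merges to 14:40–15:25, 16:20–18:45.
08:40–10:25: nothing removed.
13:00–14:05: nothing removed.
17:30–19:55 \ B = 18:45–19:55.

08:40–10:25, 13:00–14:05, 18:45–19:55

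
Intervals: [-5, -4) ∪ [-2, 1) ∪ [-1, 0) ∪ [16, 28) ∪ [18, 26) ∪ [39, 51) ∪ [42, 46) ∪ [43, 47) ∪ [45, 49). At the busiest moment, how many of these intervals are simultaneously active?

4

Walk the sorted start/end points keeping a running depth.
The depth first hits 4 at 45.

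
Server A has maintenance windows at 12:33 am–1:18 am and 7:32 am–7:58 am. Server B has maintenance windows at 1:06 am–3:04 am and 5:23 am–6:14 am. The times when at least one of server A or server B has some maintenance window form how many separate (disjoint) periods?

3

A ∪ B = 12:33 am–3:04 am, 5:23 am–6:14 am, 7:32 am–7:58 am.
That is 3 disjoint pieces.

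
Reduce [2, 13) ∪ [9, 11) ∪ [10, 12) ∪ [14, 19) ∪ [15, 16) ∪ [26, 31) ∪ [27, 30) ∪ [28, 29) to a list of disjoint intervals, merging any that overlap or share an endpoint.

[2, 13) ∪ [14, 19) ∪ [26, 31)

[9, 11) overlaps/touches [2, 13) → extend to [2, 13).
[10, 12) overlaps/touches [2, 13) → extend to [2, 13).
[14, 19) is disjoint → start new block.
[15, 16) overlaps/touches [14, 19) → extend to [14, 19).
[26, 31) is disjoint → start new block.
[27, 30) overlaps/touches [26, 31) → extend to [26, 31).
[28, 29) overlaps/touches [26, 31) → extend to [26, 31).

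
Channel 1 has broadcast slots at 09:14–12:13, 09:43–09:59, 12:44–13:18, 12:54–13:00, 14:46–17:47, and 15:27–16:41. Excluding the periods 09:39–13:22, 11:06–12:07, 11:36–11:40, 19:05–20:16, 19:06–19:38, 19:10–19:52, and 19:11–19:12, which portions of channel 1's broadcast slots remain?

09:14-09:39, 14:46-17:47

First set merges to 09:14-12:13, 12:44-13:18, 14:46-17:47.
Second set merges to 09:39-13:22, 19:05-20:16.
09:14-12:13 minus B → 09:14-09:39.
12:44-13:18: fully covered by B → removed.
14:46-17:47: no B overlap → unchanged.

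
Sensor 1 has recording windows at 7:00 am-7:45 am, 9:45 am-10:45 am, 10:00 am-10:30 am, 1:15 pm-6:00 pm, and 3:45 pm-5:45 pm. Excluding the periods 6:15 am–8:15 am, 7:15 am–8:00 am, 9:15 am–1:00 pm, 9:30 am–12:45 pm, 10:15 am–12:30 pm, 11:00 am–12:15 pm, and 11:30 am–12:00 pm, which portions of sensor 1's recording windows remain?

1:15 pm–6:00 pm

A, merged: 7:00 am–7:45 am, 9:45 am–10:45 am, 1:15 pm–6:00 pm.
B, merged: 6:15 am–8:15 am, 9:15 am–1:00 pm.
7:00 am–7:45 am lies entirely inside B → drops out.
9:45 am–10:45 am lies entirely inside B → drops out.
1:15 pm–6:00 pm is untouched.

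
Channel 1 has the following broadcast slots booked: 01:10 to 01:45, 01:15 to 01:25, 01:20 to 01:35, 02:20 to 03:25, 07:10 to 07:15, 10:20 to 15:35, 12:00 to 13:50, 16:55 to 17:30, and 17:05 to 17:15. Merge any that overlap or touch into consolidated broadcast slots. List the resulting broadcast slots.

01:10–01:45, 02:20–03:25, 07:10–07:15, 10:20–15:35, 16:55–17:30

01:15–01:25 overlaps/touches 01:10–01:45 → extend to 01:10–01:45.
01:20–01:35 overlaps/touches 01:10–01:45 → extend to 01:10–01:45.
02:20–03:25 is disjoint → start new block.
07:10–07:15 is disjoint → start new block.
10:20–15:35 is disjoint → start new block.
12:00–13:50 overlaps/touches 10:20–15:35 → extend to 10:20–15:35.
16:55–17:30 is disjoint → start new block.
17:05–17:15 overlaps/touches 16:55–17:30 → extend to 16:55–17:30.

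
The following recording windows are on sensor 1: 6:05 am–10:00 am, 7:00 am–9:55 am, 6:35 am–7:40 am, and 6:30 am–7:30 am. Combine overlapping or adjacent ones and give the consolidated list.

6:05 am–10:00 am

Sort by start: 6:05 am–10:00 am, 6:30 am–7:30 am, 6:35 am–7:40 am, 7:00 am–9:55 am.
6:30 am–7:30 am overlaps/touches 6:05 am–10:00 am → extend to 6:05 am–10:00 am.
6:35 am–7:40 am overlaps/touches 6:05 am–10:00 am → extend to 6:05 am–10:00 am.
7:00 am–9:55 am overlaps/touches 6:05 am–10:00 am → extend to 6:05 am–10:00 am.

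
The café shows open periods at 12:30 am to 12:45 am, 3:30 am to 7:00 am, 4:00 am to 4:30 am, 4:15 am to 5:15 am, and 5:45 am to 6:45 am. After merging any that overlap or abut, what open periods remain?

12:30 am–12:45 am, 3:30 am–7:00 am

3:30 am–7:00 am is disjoint → start new block.
4:00 am–4:30 am overlaps/touches 3:30 am–7:00 am → extend to 3:30 am–7:00 am.
4:15 am–5:15 am overlaps/touches 3:30 am–7:00 am → extend to 3:30 am–7:00 am.
5:45 am–6:45 am overlaps/touches 3:30 am–7:00 am → extend to 3:30 am–7:00 am.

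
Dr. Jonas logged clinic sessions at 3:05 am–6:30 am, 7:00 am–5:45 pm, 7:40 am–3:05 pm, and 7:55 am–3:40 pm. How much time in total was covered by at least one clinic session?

14 h 10 min

Merged: 3:05 am-6:30 am, 7:00 am-5:45 pm.
Lengths: 3 h 25 min + 10 h 45 min = 14 h 10 min.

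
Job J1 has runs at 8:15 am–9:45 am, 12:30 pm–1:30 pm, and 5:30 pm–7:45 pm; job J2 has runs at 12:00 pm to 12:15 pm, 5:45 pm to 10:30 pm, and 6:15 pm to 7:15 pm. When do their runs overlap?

Second set merges to 12:00 pm–12:15 pm, 5:45 pm–10:30 pm.
8:15 am–9:45 am meets no B interval.
12:30 pm–1:30 pm meets no B interval.
5:30 pm–7:45 pm ∩ B → 5:45 pm–7:45 pm.

5:45 pm–7:45 pm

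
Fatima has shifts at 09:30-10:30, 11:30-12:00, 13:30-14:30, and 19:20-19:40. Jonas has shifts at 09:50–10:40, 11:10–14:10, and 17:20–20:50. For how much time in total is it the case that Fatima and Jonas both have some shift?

2 h 10 min

A ∩ B = 09:50–10:30, 11:30–12:00, 13:30–14:10, 19:20–19:40.
Total: 40 min + 30 min + 40 min + 20 min = 2 h 10 min.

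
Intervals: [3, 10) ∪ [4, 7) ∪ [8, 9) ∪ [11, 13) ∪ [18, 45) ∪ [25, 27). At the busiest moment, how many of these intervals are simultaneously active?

Sweep endpoints in order; track running count of active intervals.
Peak of 2 reached at 4.

2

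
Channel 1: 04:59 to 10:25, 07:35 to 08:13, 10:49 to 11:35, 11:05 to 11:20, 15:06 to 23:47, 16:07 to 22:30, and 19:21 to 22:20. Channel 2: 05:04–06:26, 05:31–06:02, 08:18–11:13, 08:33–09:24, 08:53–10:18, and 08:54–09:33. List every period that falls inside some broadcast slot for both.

05:04–06:26, 08:18–10:25, 10:49–11:13

First set merges to 04:59–10:25, 10:49–11:35, 15:06–23:47.
Second set merges to 05:04–06:26, 08:18–11:13.
04:59–10:25 meets the second set on 05:04–06:26, 08:18–10:25.
10:49–11:35 meets the second set on 10:49–11:13.
15:06–23:47: no overlap with the second set.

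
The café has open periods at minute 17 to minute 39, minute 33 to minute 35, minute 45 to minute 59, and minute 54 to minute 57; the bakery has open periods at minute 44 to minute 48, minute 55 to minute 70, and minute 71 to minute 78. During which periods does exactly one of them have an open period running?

First set merges to minute 17 to minute 39, minute 45 to minute 59.
Only in the first: minute 17 to minute 39, minute 48 to minute 55.
Only in the second: minute 44 to minute 45, minute 59 to minute 70, minute 71 to minute 78.
Together these are the periods covered by exactly one.

minute 17 to minute 39, minute 44 to minute 45, minute 48 to minute 55, minute 59 to minute 70, minute 71 to minute 78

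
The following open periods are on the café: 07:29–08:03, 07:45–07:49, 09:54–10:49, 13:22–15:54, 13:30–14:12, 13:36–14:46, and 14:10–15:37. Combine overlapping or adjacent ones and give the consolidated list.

07:29–08:03, 09:54–10:49, 13:22–15:54

07:45–07:49 overlaps/touches 07:29–08:03 → extend to 07:29–08:03.
09:54–10:49 is disjoint → start new block.
13:22–15:54 is disjoint → start new block.
13:30–14:12 overlaps/touches 13:22–15:54 → extend to 13:22–15:54.
13:36–14:46 overlaps/touches 13:22–15:54 → extend to 13:22–15:54.
14:10–15:37 overlaps/touches 13:22–15:54 → extend to 13:22–15:54.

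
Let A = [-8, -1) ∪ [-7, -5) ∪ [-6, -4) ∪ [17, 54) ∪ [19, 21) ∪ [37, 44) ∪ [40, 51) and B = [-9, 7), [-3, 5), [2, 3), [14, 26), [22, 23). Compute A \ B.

[26, 54)

Merge the first list: [-8, -1), [17, 54).
Merge the second list: [-9, 7), [14, 26).
[-8, -1): entirely removed.
[17, 54) \ B = [26, 54).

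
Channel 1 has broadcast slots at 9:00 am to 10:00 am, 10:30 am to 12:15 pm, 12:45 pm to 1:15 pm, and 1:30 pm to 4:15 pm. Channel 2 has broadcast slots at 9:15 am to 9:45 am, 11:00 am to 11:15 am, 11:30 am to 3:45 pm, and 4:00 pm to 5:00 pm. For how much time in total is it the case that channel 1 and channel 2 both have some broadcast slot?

4 h 30 min

A ∩ B = 9:15 am–9:45 am, 11:00 am–11:15 am, 11:30 am–12:15 pm, 12:45 pm–1:15 pm, 1:30 pm–3:45 pm, 4:00 pm–4:15 pm.
Total: 30 min + 15 min + 45 min + 30 min + 2 h 15 min + 15 min = 4 h 30 min.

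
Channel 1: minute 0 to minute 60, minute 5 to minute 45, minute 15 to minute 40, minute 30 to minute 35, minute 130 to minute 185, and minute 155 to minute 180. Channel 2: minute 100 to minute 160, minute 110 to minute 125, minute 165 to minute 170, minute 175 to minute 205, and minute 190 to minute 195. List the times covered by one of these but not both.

A, merged: minute 0 to minute 60, minute 130 to minute 185.
B, merged: minute 100 to minute 160, minute 165 to minute 170, minute 175 to minute 205.
A but not B: minute 0 to minute 60, minute 160 to minute 165, minute 170 to minute 175.
B but not A: minute 100 to minute 130, minute 185 to minute 205.
Combining gives A △ B.

minute 0 to minute 60, minute 100 to minute 130, minute 160 to minute 165, minute 170 to minute 175, minute 185 to minute 205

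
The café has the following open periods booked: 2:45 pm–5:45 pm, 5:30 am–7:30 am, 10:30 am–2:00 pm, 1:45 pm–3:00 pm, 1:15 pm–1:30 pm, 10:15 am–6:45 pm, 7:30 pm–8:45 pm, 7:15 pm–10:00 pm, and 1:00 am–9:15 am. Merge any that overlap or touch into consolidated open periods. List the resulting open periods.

Sort by start: 1:00 am–9:15 am, 5:30 am–7:30 am, 10:15 am–6:45 pm, 10:30 am–2:00 pm, 1:15 pm–1:30 pm, 1:45 pm–3:00 pm, 2:45 pm–5:45 pm, 7:15 pm–10:00 pm, 7:30 pm–8:45 pm.
5:30 am–7:30 am overlaps/touches 1:00 am–9:15 am → extend to 1:00 am–9:15 am.
10:15 am–6:45 pm is disjoint → start new block.
10:30 am–2:00 pm overlaps/touches 10:15 am–6:45 pm → extend to 10:15 am–6:45 pm.
1:15 pm–1:30 pm overlaps/touches 10:15 am–6:45 pm → extend to 10:15 am–6:45 pm.
1:45 pm–3:00 pm overlaps/touches 10:15 am–6:45 pm → extend to 10:15 am–6:45 pm.
2:45 pm–5:45 pm overlaps/touches 10:15 am–6:45 pm → extend to 10:15 am–6:45 pm.
7:15 pm–10:00 pm is disjoint → start new block.
7:30 pm–8:45 pm overlaps/touches 7:15 pm–10:00 pm → extend to 7:15 pm–10:00 pm.

1:00 am–9:15 am, 10:15 am–6:45 pm, 7:15 pm–10:00 pm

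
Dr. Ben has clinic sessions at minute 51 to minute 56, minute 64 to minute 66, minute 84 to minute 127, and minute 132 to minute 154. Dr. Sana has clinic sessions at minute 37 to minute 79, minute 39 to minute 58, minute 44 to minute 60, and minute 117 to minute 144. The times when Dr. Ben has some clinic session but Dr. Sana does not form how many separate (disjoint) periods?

Merge the second list: minute 37 to minute 79, minute 117 to minute 144.
A \ B = minute 84 to minute 117, minute 144 to minute 154.
That is 2 disjoint pieces.

2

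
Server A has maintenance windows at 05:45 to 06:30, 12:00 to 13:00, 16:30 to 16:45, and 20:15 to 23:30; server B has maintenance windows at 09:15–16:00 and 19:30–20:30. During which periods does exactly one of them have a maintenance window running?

A \ B = 05:45–06:30, 16:30–16:45, 20:30–23:30.
B \ A = 09:15–12:00, 13:00–16:00, 19:30–20:15.
Union of the two gives the symmetric difference.

05:45–06:30, 09:15–12:00, 13:00–16:00, 16:30–16:45, 19:30–20:15, 20:30–23:30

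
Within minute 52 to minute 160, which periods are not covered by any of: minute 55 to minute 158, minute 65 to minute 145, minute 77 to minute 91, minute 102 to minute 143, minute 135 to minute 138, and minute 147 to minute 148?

minute 52 to minute 55, minute 158 to minute 160

After merging, the occupied span is minute 55 to minute 158.
Complement within minute 52 to minute 160: minute 52 to minute 55, minute 158 to minute 160.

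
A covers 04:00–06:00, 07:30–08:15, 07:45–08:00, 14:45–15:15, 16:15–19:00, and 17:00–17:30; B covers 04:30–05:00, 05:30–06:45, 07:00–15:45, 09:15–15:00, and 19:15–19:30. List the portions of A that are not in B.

04:00-04:30, 05:00-05:30, 16:15-19:00

First set merges to 04:00-06:00, 07:30-08:15, 14:45-15:15, 16:15-19:00.
Second set merges to 04:30-05:00, 05:30-06:45, 07:00-15:45, 19:15-19:30.
04:00-06:00 \ B = 04:00-04:30, 05:00-05:30.
07:30-08:15: entirely removed.
14:45-15:15: entirely removed.
16:15-19:00: nothing removed.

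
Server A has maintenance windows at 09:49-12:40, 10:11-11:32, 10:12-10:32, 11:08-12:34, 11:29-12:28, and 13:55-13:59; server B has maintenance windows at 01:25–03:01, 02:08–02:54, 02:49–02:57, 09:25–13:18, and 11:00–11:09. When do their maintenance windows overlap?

Merge the first list: 09:49-12:40, 13:55-13:59.
Merge the second list: 01:25-03:01, 09:25-13:18.
09:49-12:40 ∩ B → 09:49-12:40.
13:55-13:59 meets no B interval.

09:49-12:40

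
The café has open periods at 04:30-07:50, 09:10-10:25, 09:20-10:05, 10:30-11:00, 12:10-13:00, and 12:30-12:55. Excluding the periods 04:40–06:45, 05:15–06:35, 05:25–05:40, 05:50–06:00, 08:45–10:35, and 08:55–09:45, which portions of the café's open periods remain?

04:30–04:40, 06:45–07:50, 10:35–11:00, 12:10–13:00

First set merges to 04:30–07:50, 09:10–10:25, 10:30–11:00, 12:10–13:00.
Second set merges to 04:40–06:45, 08:45–10:35.
04:30–07:50 with B removed leaves 04:30–04:40, 06:45–07:50.
09:10–10:25 lies entirely inside B → drops out.
10:30–11:00 with B removed leaves 10:35–11:00.
12:10–13:00 is untouched.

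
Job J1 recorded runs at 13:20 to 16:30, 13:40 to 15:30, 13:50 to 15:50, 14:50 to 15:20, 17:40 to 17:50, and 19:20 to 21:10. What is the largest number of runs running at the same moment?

4

Walk the sorted start/end points keeping a running depth.
The depth first hits 4 at 14:50.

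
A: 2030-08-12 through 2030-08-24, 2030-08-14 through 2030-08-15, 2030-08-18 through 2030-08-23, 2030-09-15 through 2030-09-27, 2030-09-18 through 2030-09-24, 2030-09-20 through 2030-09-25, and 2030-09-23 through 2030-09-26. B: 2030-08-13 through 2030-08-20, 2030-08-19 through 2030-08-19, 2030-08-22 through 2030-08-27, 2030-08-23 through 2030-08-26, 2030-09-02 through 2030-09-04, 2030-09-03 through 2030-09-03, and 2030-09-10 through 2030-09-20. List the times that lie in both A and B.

First set merges to 2030-08-12 through 2030-08-24, 2030-09-15 through 2030-09-27.
Second set merges to 2030-08-13 through 2030-08-20, 2030-08-22 through 2030-08-27, 2030-09-02 through 2030-09-04, 2030-09-10 through 2030-09-20.
2030-08-12 through 2030-08-24 ∩ B → 2030-08-13 through 2030-08-20, 2030-08-22 through 2030-08-24.
2030-09-15 through 2030-09-27 ∩ B → 2030-09-15 through 2030-09-20.

2030-08-13 through 2030-08-20, 2030-08-22 through 2030-08-24, 2030-09-15 through 2030-09-20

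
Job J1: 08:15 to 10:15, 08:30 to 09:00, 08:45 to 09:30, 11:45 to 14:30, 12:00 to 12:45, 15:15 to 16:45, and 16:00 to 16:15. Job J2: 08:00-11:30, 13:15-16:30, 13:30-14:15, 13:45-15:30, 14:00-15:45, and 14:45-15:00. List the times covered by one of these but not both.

08:00–08:15, 10:15–11:30, 11:45–13:15, 14:30–15:15, 16:30–16:45

Merge the first list: 08:15–10:15, 11:45–14:30, 15:15–16:45.
Merge the second list: 08:00–11:30, 13:15–16:30.
A \ B = 11:45–13:15, 16:30–16:45.
B \ A = 08:00–08:15, 10:15–11:30, 14:30–15:15.
Union of the two gives the symmetric difference.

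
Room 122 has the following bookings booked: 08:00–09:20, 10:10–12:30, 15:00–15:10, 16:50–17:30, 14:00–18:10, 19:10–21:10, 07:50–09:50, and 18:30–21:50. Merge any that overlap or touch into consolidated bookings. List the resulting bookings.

Sort by start: 07:50-09:50, 08:00-09:20, 10:10-12:30, 14:00-18:10, 15:00-15:10, 16:50-17:30, 18:30-21:50, 19:10-21:10.
08:00-09:20 overlaps/touches 07:50-09:50 → extend to 07:50-09:50.
10:10-12:30 is disjoint → start new block.
14:00-18:10 is disjoint → start new block.
15:00-15:10 overlaps/touches 14:00-18:10 → extend to 14:00-18:10.
16:50-17:30 overlaps/touches 14:00-18:10 → extend to 14:00-18:10.
18:30-21:50 is disjoint → start new block.
19:10-21:10 overlaps/touches 18:30-21:50 → extend to 18:30-21:50.

07:50-09:50, 10:10-12:30, 14:00-18:10, 18:30-21:50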